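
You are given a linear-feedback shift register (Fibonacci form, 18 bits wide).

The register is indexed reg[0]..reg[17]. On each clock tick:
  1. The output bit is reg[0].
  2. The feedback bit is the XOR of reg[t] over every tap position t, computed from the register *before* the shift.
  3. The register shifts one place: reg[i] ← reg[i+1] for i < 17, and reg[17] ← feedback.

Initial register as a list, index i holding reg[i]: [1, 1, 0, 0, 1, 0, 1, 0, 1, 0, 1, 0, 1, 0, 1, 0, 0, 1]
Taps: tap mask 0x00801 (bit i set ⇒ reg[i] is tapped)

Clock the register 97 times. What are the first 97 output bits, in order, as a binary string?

k : reg_k → out_k, fb_k
0: 110010101010101001 → 1, fb=1
1: 100101010101010011 → 1, fb=0
2: 001010101010100110 → 0, fb=0
3: 010101010101001100 → 0, fb=1
4: 101010101010011001 → 1, fb=1
5: 010101010100110011 → 0, fb=0
6: 101010101001100110 → 1, fb=0
7: 010101010011001100 → 0, fb=1
8: 101010100110011001 → 1, fb=1
9: 010101001100110011 → 0, fb=0
10: 101010011001100110 → 1, fb=0
11: 010100110011001100 → 0, fb=1
12: 101001100110011001 → 1, fb=1
13: 010011001100110011 → 0, fb=0
14: 100110011001100110 → 1, fb=0
15: 001100110011001100 → 0, fb=1
16: 011001100110011001 → 0, fb=0
17: 110011001100110010 → 1, fb=1
18: 100110011001100101 → 1, fb=0
19: 001100110011001010 → 0, fb=1
20: 011001100110010101 → 0, fb=0
21: 110011001100101010 → 1, fb=1
22: 100110011001010101 → 1, fb=0
23: 001100110010101010 → 0, fb=0
24: 011001100101010100 → 0, fb=1
25: 110011001010101001 → 1, fb=1
26: 100110010101010011 → 1, fb=0
27: 001100101010100110 → 0, fb=0
28: 011001010101001100 → 0, fb=1
29: 110010101010011001 → 1, fb=1
30: 100101010100110011 → 1, fb=1
31: 001010101001100111 → 0, fb=1
32: 010101010011001111 → 0, fb=1
33: 101010100110011111 → 1, fb=1
34: 010101001100111111 → 0, fb=0
35: 101010011001111110 → 1, fb=0
36: 010100110011111100 → 0, fb=1
37: 101001100111111001 → 1, fb=0
38: 010011001111110010 → 0, fb=1
39: 100110011111100101 → 1, fb=0
40: 001100111111001010 → 0, fb=1
41: 011001111110010101 → 0, fb=0
42: 110011111100101010 → 1, fb=1
43: 100111111001010101 → 1, fb=0
44: 001111110010101010 → 0, fb=0
45: 011111100101010100 → 0, fb=1
46: 111111001010101001 → 1, fb=1
47: 111110010101010011 → 1, fb=0
48: 111100101010100110 → 1, fb=1
49: 111001010101001101 → 1, fb=0
50: 110010101010011010 → 1, fb=1
51: 100101010100110101 → 1, fb=1
52: 001010101001101011 → 0, fb=1
53: 010101010011010111 → 0, fb=1
54: 101010100110101111 → 1, fb=1
55: 010101001101011111 → 0, fb=1
56: 101010011010111111 → 1, fb=1
57: 010100110101111111 → 0, fb=1
58: 101001101011111111 → 1, fb=0
59: 010011010111111110 → 0, fb=1
60: 100110101111111101 → 1, fb=0
61: 001101011111111010 → 0, fb=1
62: 011010111111110101 → 0, fb=1
63: 110101111111101011 → 1, fb=0
64: 101011111111010110 → 1, fb=0
65: 010111111110101100 → 0, fb=0
66: 101111111101011000 → 1, fb=0
67: 011111111010110000 → 0, fb=0
68: 111111110101100000 → 1, fb=0
69: 111111101011000000 → 1, fb=0
70: 111111010110000000 → 1, fb=1
71: 111110101100000001 → 1, fb=1
72: 111101011000000011 → 1, fb=1
73: 111010110000000111 → 1, fb=1
74: 110101100000001111 → 1, fb=1
75: 101011000000011111 → 1, fb=1
76: 010110000000111111 → 0, fb=0
77: 101100000001111110 → 1, fb=0
78: 011000000011111100 → 0, fb=1
79: 110000000111111001 → 1, fb=0
80: 100000001111110010 → 1, fb=0
81: 000000011111100100 → 0, fb=1
82: 000000111111001001 → 0, fb=1
83: 000001111110010011 → 0, fb=0
84: 000011111100100110 → 0, fb=0
85: 000111111001001100 → 0, fb=1
86: 001111110010011001 → 0, fb=0
87: 011111100100110010 → 0, fb=0
88: 111111001001100100 → 1, fb=0
89: 111110010011001000 → 1, fb=0
90: 111100100110010000 → 1, fb=1
91: 111001001100100001 → 1, fb=1
92: 110010011001000011 → 1, fb=0
93: 100100110010000110 → 1, fb=1
94: 001001100100001101 → 0, fb=0
95: 010011001000011010 → 0, fb=0
96: 100110010000110100 → 1, fb=1

1100101010101010011001100110011001010101001100111111001010101001101011111111010110000000111111001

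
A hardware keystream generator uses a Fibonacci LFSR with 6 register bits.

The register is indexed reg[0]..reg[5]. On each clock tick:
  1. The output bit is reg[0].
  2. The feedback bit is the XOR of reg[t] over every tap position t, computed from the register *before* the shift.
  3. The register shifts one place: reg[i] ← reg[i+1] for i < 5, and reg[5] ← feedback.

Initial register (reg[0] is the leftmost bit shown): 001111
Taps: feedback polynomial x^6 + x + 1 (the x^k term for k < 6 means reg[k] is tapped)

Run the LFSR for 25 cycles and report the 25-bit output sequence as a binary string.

0011110100011100100101101

k : reg_k → out_k, fb_k
0: 001111 → 0, fb=0
1: 011110 → 0, fb=1
2: 111101 → 1, fb=0
3: 111010 → 1, fb=0
4: 110100 → 1, fb=0
5: 101000 → 1, fb=1
6: 010001 → 0, fb=1
7: 100011 → 1, fb=1
8: 000111 → 0, fb=0
9: 001110 → 0, fb=0
10: 011100 → 0, fb=1
11: 111001 → 1, fb=0
12: 110010 → 1, fb=0
13: 100100 → 1, fb=1
14: 001001 → 0, fb=0
15: 010010 → 0, fb=1
16: 100101 → 1, fb=1
17: 001011 → 0, fb=0
18: 010110 → 0, fb=1
19: 101101 → 1, fb=1
20: 011011 → 0, fb=1
21: 110111 → 1, fb=0
22: 101110 → 1, fb=1
23: 011101 → 0, fb=1
24: 111011 → 1, fb=0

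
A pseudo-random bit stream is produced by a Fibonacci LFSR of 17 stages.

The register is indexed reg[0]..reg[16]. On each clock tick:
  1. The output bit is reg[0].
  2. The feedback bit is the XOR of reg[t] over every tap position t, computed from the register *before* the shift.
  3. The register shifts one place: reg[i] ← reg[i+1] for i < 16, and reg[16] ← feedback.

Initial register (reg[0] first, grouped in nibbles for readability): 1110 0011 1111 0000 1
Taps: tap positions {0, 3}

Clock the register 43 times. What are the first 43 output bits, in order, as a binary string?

1110001111110000111111100011101110000111111

tick  register→output (feedback)
  0  11100011111100001→1 (1)
  1  11000111111000011→1 (1)
  2  10001111110000111→1 (1)
  3  00011111100001111→0 (1)
  4  00111111000011111→0 (1)
  5  01111110000111111→0 (1)
  6  11111100001111111→1 (0)
  7  11111000011111110→1 (0)
  8  11110000111111100→1 (0)
  9  11100001111111000→1 (1)
 10  11000011111110001→1 (1)
 11  10000111111100011→1 (1)
 12  00001111111000111→0 (0)
 13  00011111110001110→0 (1)
 14  00111111100011101→0 (1)
 15  01111111000111011→0 (1)
 16  11111110001110111→1 (0)
 17  11111100011101110→1 (0)
 18  11111000111011100→1 (0)
 19  11110001110111000→1 (0)
 20  11100011101110000→1 (1)
 21  11000111011100001→1 (1)
 22  10001110111000011→1 (1)
 23  00011101110000111→0 (1)
 24  00111011100001111→0 (1)
 25  01110111000011111→0 (1)
 26  11101110000111111→1 (1)
 27  11011100001111111→1 (0)
 28  10111000011111110→1 (0)
 29  01110000111111100→0 (1)
 30  11100001111111001→1 (1)
 31  11000011111110011→1 (1)
 32  10000111111100111→1 (1)
 33  00001111111001111→0 (0)
 34  00011111110011110→0 (1)
 35  00111111100111101→0 (1)
 36  01111111001111011→0 (1)
 37  11111110011110111→1 (0)
 38  11111100111101110→1 (0)
 39  11111001111011100→1 (0)
 40  11110011110111000→1 (0)
 41  11100111101110000→1 (1)
 42  11001111011100001→1 (1)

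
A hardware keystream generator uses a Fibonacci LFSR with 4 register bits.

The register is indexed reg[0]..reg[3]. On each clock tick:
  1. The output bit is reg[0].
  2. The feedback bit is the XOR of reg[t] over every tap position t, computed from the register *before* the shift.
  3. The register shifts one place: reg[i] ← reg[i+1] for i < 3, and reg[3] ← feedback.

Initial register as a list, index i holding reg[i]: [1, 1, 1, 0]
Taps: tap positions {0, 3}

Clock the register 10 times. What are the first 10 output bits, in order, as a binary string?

tick  register→output (feedback)
  0  1110→1 (1)
  1  1101→1 (0)
  2  1010→1 (1)
  3  0101→0 (1)
  4  1011→1 (0)
  5  0110→0 (0)
  6  1100→1 (1)
  7  1001→1 (0)
  8  0010→0 (0)
  9  0100→0 (0)

1110101100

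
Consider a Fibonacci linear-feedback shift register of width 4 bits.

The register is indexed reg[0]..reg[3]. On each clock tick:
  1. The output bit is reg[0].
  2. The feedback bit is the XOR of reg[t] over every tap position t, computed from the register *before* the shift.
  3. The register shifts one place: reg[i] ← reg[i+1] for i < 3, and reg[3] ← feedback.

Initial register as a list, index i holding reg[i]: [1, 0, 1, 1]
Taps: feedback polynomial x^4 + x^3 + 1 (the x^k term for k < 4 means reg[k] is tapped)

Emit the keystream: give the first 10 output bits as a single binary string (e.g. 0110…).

1011001000

k : reg_k → out_k, fb_k
0: 1011 → 1, fb=0
1: 0110 → 0, fb=0
2: 1100 → 1, fb=1
3: 1001 → 1, fb=0
4: 0010 → 0, fb=0
5: 0100 → 0, fb=0
6: 1000 → 1, fb=1
7: 0001 → 0, fb=1
8: 0011 → 0, fb=1
9: 0111 → 0, fb=1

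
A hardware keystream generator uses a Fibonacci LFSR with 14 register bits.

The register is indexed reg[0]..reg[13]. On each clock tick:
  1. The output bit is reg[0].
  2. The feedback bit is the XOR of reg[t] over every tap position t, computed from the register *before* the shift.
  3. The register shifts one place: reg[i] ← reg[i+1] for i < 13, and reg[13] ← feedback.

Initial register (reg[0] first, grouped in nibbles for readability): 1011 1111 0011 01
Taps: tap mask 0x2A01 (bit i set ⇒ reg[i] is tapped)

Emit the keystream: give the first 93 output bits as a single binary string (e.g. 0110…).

101111110011011011100101100001011111101100110000010001000100110010111101101100011000110111100

tick  register→output (feedback)
  0  10111111001101→1 (1)
  1  01111110011011→0 (0)
  2  11111100110110→1 (1)
  3  11111001101101→1 (1)
  4  11110011011011→1 (1)
  5  11100110110111→1 (0)
  6  11001101101110→1 (0)
  7  10011011011100→1 (1)
  8  00110110111001→0 (0)
  9  01101101110010→0 (1)
 10  11011011100101→1 (1)
 11  10110111001011→1 (0)
 12  01101110010110→0 (0)
 13  11011100101100→1 (0)
 14  10111001011000→1 (0)
 15  01110010110000→0 (1)
 16  11100101100001→1 (0)
 17  11001011000010→1 (1)
 18  10010110000101→1 (1)
 19  00101100001011→0 (1)
 20  01011000010111→0 (1)
 21  10110000101111→1 (1)
 22  01100001011111→0 (1)
 23  11000010111111→1 (0)
 24  10000101111110→1 (1)
 25  00001011111101→0 (1)
 26  00010111111011→0 (0)
 27  00101111110110→0 (0)
 28  01011111101100→0 (1)
 29  10111111011001→1 (1)
 30  01111110110011→0 (0)
 31  11111101100110→1 (0)
 32  11111011001100→1 (0)
 33  11110110011000→1 (0)
 34  11101100110000→1 (0)
 35  11011001100000→1 (1)
 36  10110011000001→1 (0)
 37  01100110000010→0 (0)
 38  11001100000100→1 (0)
 39  10011000001000→1 (1)
 40  00110000010001→0 (0)
 41  01100000100010→0 (0)
 42  11000001000100→1 (0)
 43  10000010001000→1 (1)
 44  00000100010001→0 (0)
 45  00001000100010→0 (0)
 46  00010001000100→0 (1)
 47  00100010001001→0 (1)
 48  01000100010011→0 (0)
 49  10001000100110→1 (0)
 50  00010001001100→0 (1)
 51  00100010011001→0 (0)
 52  01000100110010→0 (1)
 53  10001001100101→1 (1)
 54  00010011001011→0 (1)
 55  00100110010111→0 (1)
 56  01001100101111→0 (0)
 57  10011001011110→1 (1)
 58  00110010111101→0 (1)
 59  01100101111011→0 (0)
 60  11001011110110→1 (1)
 61  10010111101101→1 (1)
 62  00101111011011→0 (0)
 63  01011110110110→0 (0)
 64  10111101101100→1 (0)
 65  01111011011000→0 (1)
 66  11110110110001→1 (1)
 67  11101101100011→1 (0)
 68  11011011000110→1 (0)
 69  10110110001100→1 (0)
 70  01101100011000→0 (1)
 71  11011000110001→1 (1)
 72  10110001100011→1 (0)
 73  01100011000110→0 (1)
 74  11000110001101→1 (1)
 75  10001100011011→1 (1)
 76  00011000110111→0 (1)
 77  00110001101111→0 (0)
 78  01100011011110→0 (0)
 79  11000110111100→1 (1)
 80  10001101111001→1 (1)
 81  00011011110011→0 (0)
 82  00110111100110→0 (1)
 83  01101111001101→0 (0)
 84  11011110011010→1 (0)
 85  10111100110100→1 (1)
 86  01111001101001→0 (1)
 87  11110011010011→1 (1)
 88  11100110100111→1 (1)
 89  11001101001111→1 (1)
 90  10011010011111→1 (0)
 91  00110100111110→0 (0)
 92  01101001111100→0 (0)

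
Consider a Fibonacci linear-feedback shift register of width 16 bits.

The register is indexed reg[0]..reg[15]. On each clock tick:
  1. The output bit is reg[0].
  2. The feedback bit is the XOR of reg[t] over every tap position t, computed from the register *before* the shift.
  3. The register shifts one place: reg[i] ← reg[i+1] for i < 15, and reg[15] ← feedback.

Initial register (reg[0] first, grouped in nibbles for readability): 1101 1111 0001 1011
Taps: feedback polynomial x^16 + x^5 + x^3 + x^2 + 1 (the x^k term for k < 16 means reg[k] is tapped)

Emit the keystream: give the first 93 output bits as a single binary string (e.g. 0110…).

step | reg (before) | out | fb
   0 | 1101111100011011 | 1 | 1
   1 | 1011111000110111 | 1 | 0
   2 | 0111110001101110 | 0 | 1
   3 | 1111100011011101 | 1 | 1
   4 | 1111000110111011 | 1 | 1
   5 | 1110001101110111 | 1 | 0
   6 | 1100011011101110 | 1 | 0
   7 | 1000110111011100 | 1 | 0
   8 | 0001101110111000 | 0 | 1
   9 | 0011011101110001 | 0 | 1
  10 | 0110111011100011 | 0 | 0
  11 | 1101110111000110 | 1 | 1
  12 | 1011101110001101 | 1 | 1
  13 | 0111011100011011 | 0 | 1
  14 | 1110111000110111 | 1 | 1
  15 | 1101110001101111 | 1 | 1
  16 | 1011100011011111 | 1 | 1
  17 | 0111000110111111 | 0 | 0
  18 | 1110001101111110 | 1 | 0
  19 | 1100011011111100 | 1 | 0
  20 | 1000110111111000 | 1 | 0
  21 | 0001101111110000 | 0 | 1
  22 | 0011011111100001 | 0 | 1
  23 | 0110111111000011 | 0 | 0
  24 | 1101111110000110 | 1 | 1
  25 | 1011111100001101 | 1 | 0
  26 | 0111111000011010 | 0 | 1
  27 | 1111110000110101 | 1 | 0
  28 | 1111100001101010 | 1 | 1
  29 | 1111000011010101 | 1 | 1
  30 | 1110000110101011 | 1 | 0
  31 | 1100001101010110 | 1 | 1
  32 | 1000011010101101 | 1 | 0
  33 | 0000110101011010 | 0 | 1
  34 | 0001101010110101 | 0 | 1
  35 | 0011010101101011 | 0 | 1
  36 | 0110101011010111 | 0 | 1
  37 | 1101010110101111 | 1 | 1
  38 | 1010101101011111 | 1 | 0
  39 | 0101011010111110 | 0 | 0
  40 | 1010110101111100 | 1 | 1
  41 | 0101101011111001 | 0 | 1
  42 | 1011010111110011 | 1 | 0
  43 | 0110101111100110 | 0 | 1
  44 | 1101011111001101 | 1 | 1
  45 | 1010111110011011 | 1 | 1
  46 | 0101111100110111 | 0 | 0
  47 | 1011111001101110 | 1 | 0
  48 | 0111110011011100 | 0 | 1
  49 | 1111100110111001 | 1 | 1
  50 | 1111001101110011 | 1 | 1
  51 | 1110011011100111 | 1 | 1
  52 | 1100110111001111 | 1 | 0
  53 | 1001101110011110 | 1 | 0
  54 | 0011011100111100 | 0 | 1
  55 | 0110111001111001 | 0 | 0
  56 | 1101110011110010 | 1 | 1
  57 | 1011100111100101 | 1 | 1
  58 | 0111001111001011 | 0 | 0
  59 | 1110011110010110 | 1 | 1
  60 | 1100111100101101 | 1 | 0
  61 | 1001111001011010 | 1 | 1
  62 | 0011110010110101 | 0 | 1
  63 | 0111100101101011 | 0 | 0
  64 | 1111001011010110 | 1 | 1
  65 | 1110010110101101 | 1 | 1
  66 | 1100101101011011 | 1 | 1
  67 | 1001011010110111 | 1 | 1
  68 | 0010110101101111 | 0 | 0
  69 | 0101101011011110 | 0 | 1
  70 | 1011010110111101 | 1 | 0
  71 | 0110101101111010 | 0 | 1
  72 | 1101011011110101 | 1 | 1
  73 | 1010110111101011 | 1 | 1
  74 | 0101101111010111 | 0 | 1
  75 | 1011011110101111 | 1 | 0
  76 | 0110111101011110 | 0 | 0
  77 | 1101111010111100 | 1 | 1
  78 | 1011110101111001 | 1 | 0
  79 | 0111101011110010 | 0 | 0
  80 | 1111010111100100 | 1 | 0
  81 | 1110101111001000 | 1 | 0
  82 | 1101011110010000 | 1 | 1
  83 | 1010111100100001 | 1 | 1
  84 | 0101111001000011 | 0 | 0
  85 | 1011110010000110 | 1 | 0
  86 | 0111100100001100 | 0 | 0
  87 | 1111001000011000 | 1 | 1
  88 | 1110010000110001 | 1 | 1
  89 | 1100100001100011 | 1 | 1
  90 | 1001000011000111 | 1 | 0
  91 | 0010000110001110 | 0 | 1
  92 | 0100001100011101 | 0 | 0

110111110001101110111000110111111000011010101101011111001101110011110010110101101111010111100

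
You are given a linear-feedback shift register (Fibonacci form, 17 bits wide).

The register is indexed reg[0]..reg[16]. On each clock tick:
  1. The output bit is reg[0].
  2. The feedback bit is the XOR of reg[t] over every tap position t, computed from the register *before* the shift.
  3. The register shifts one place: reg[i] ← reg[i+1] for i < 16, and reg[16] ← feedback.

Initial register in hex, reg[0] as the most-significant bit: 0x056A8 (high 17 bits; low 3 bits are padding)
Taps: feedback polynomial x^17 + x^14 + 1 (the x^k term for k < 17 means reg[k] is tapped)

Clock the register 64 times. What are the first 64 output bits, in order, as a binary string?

0000010101101010110110011000010111010110000000101011110010010011

step | reg (before) | out | fb
   0 | 00000101011010101 | 0 | 1
   1 | 00001010110101011 | 0 | 0
   2 | 00010101101010110 | 0 | 1
   3 | 00101011010101101 | 0 | 1
   4 | 01010110101011011 | 0 | 0
   5 | 10101101010110110 | 1 | 0
   6 | 01011010101101100 | 0 | 1
   7 | 10110101011011001 | 1 | 1
   8 | 01101010110110011 | 0 | 0
   9 | 11010101101100110 | 1 | 0
  10 | 10101011011001100 | 1 | 0
  11 | 01010110110011000 | 0 | 0
  12 | 10101101100110000 | 1 | 1
  13 | 01011011001100001 | 0 | 0
  14 | 10110110011000010 | 1 | 1
  15 | 01101100110000101 | 0 | 1
  16 | 11011001100001011 | 1 | 1
  17 | 10110011000010111 | 1 | 0
  18 | 01100110000101110 | 0 | 1
  19 | 11001100001011101 | 1 | 0
  20 | 10011000010111010 | 1 | 1
  21 | 00110000101110101 | 0 | 1
  22 | 01100001011101011 | 0 | 0
  23 | 11000010111010110 | 1 | 0
  24 | 10000101110101100 | 1 | 0
  25 | 00001011101011000 | 0 | 0
  26 | 00010111010110000 | 0 | 0
  27 | 00101110101100000 | 0 | 0
  28 | 01011101011000000 | 0 | 0
  29 | 10111010110000000 | 1 | 1
  30 | 01110101100000001 | 0 | 0
  31 | 11101011000000010 | 1 | 1
  32 | 11010110000000101 | 1 | 0
  33 | 10101100000001010 | 1 | 1
  34 | 01011000000010101 | 0 | 1
  35 | 10110000000101011 | 1 | 1
  36 | 01100000001010111 | 0 | 1
  37 | 11000000010101111 | 1 | 0
  38 | 10000000101011110 | 1 | 0
  39 | 00000001010111100 | 0 | 1
  40 | 00000010101111001 | 0 | 0
  41 | 00000101011110010 | 0 | 0
  42 | 00001010111100100 | 0 | 1
  43 | 00010101111001001 | 0 | 0
  44 | 00101011110010010 | 0 | 0
  45 | 01010111100100100 | 0 | 1
  46 | 10101111001001001 | 1 | 1
  47 | 01011110010010011 | 0 | 0
  48 | 10111100100100110 | 1 | 0
  49 | 01111001001001100 | 0 | 1
  50 | 11110010010011001 | 1 | 1
  51 | 11100100100110011 | 1 | 1
  52 | 11001001001100111 | 1 | 0
  53 | 10010010011001110 | 1 | 0
  54 | 00100100110011100 | 0 | 1
  55 | 01001001100111001 | 0 | 0
  56 | 10010011001110010 | 1 | 1
  57 | 00100110011100101 | 0 | 1
  58 | 01001100111001011 | 0 | 0
  59 | 10011001110010110 | 1 | 0
  60 | 00110011100101100 | 0 | 1
  61 | 01100111001011001 | 0 | 0
  62 | 11001110010110010 | 1 | 1
  63 | 10011100101100101 | 1 | 0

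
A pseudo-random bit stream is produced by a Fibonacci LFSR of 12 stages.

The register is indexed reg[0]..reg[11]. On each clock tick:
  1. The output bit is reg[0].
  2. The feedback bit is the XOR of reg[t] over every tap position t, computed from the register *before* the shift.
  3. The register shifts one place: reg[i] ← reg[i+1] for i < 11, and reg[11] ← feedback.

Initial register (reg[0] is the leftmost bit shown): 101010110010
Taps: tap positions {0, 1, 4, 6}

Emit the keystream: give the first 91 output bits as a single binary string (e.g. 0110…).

tick  register→output (feedback)
  0  101010110010→1 (1)
  1  010101100101→0 (0)
  2  101011001010→1 (0)
  3  010110010100→0 (0)
  4  101100101000→1 (0)
  5  011001010000→0 (1)
  6  110010100001→1 (0)
  7  100101000010→1 (1)
  8  001010000101→0 (1)
  9  010100001011→0 (1)
 10  101000010111→1 (1)
 11  010000101111→0 (0)
 12  100001011110→1 (1)
 13  000010111101→0 (0)
 14  000101111010→0 (1)
 15  001011110101→0 (0)
 16  010111101010→0 (1)
 17  101111010101→1 (0)
 18  011110101010→0 (1)
 19  111101010101→1 (0)
 20  111010101010→1 (0)
 21  110101010100→1 (0)
 22  101010101000→1 (1)
 23  010101010001→0 (1)
 24  101010100011→1 (1)
 25  010101000111→0 (1)
 26  101010001111→1 (0)
 27  010100011110→0 (1)
 28  101000111101→1 (0)
 29  010001111010→0 (0)
 30  100011110100→1 (1)
 31  000111101001→0 (0)
 32  001111010010→0 (1)
 33  011110100101→0 (1)
 34  111101001011→1 (0)
 35  111010010110→1 (1)
 36  110100101101→1 (1)
 37  101001011011→1 (1)
 38  010010110111→0 (1)
 39  100101101111→1 (0)
 40  001011011110→0 (1)
 41  010110111101→0 (1)
 42  101101111011→1 (0)
 43  011011110110→0 (1)
 44  110111101101→1 (0)
 45  101111011010→1 (0)
 46  011110110100→0 (1)
 47  111101101001→1 (1)
 48  111011010011→1 (1)
 49  110110100111→1 (0)
 50  101101001110→1 (1)
 51  011010011101→0 (0)
 52  110100111010→1 (1)
 53  101001110101→1 (0)
 54  010011101010→0 (1)
 55  100111010101→1 (0)
 56  001110101010→0 (0)
 57  011101010100→0 (1)
 58  111010101001→1 (0)
 59  110101010010→1 (0)
 60  101010100100→1 (1)
 61  010101001001→0 (1)
 62  101010010011→1 (0)
 63  010100100110→0 (0)
 64  101001001100→1 (1)
 65  010010011001→0 (0)
 66  100100110010→1 (0)
 67  001001100100→0 (1)
 68  010011001001→0 (0)
 69  100110010010→1 (0)
 70  001100100100→0 (1)
 71  011001001001→0 (1)
 72  110010010011→1 (1)
 73  100100100111→1 (0)
 74  001001001110→0 (0)
 75  010010011100→0 (0)
 76  100100111000→1 (0)
 77  001001110000→0 (1)
 78  010011100001→0 (1)
 79  100111000011→1 (0)
 80  001110000110→0 (1)
 81  011100001101→0 (1)
 82  111000011011→1 (0)
 83  110000110110→1 (1)
 84  100001101101→1 (0)
 85  000011011010→0 (1)
 86  000110110101→0 (0)
 87  001101101010→0 (1)
 88  011011010101→0 (0)
 89  110110101010→1 (0)
 90  101101010100→1 (1)

1010101100101000010111101010101000111101001011011110110100111010101001001100100100111000011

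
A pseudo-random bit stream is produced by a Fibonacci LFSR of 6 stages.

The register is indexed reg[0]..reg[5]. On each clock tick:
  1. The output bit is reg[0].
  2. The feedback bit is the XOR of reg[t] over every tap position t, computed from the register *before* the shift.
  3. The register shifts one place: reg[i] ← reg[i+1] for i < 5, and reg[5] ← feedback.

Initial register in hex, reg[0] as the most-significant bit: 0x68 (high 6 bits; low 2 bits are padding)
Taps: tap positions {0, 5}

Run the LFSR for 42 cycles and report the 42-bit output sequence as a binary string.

011010010011100010111100101000110000100000

k : reg_k → out_k, fb_k
0: 011010 → 0, fb=0
1: 110100 → 1, fb=1
2: 101001 → 1, fb=0
3: 010010 → 0, fb=0
4: 100100 → 1, fb=1
5: 001001 → 0, fb=1
6: 010011 → 0, fb=1
7: 100111 → 1, fb=0
8: 001110 → 0, fb=0
9: 011100 → 0, fb=0
10: 111000 → 1, fb=1
11: 110001 → 1, fb=0
12: 100010 → 1, fb=1
13: 000101 → 0, fb=1
14: 001011 → 0, fb=1
15: 010111 → 0, fb=1
16: 101111 → 1, fb=0
17: 011110 → 0, fb=0
18: 111100 → 1, fb=1
19: 111001 → 1, fb=0
20: 110010 → 1, fb=1
21: 100101 → 1, fb=0
22: 001010 → 0, fb=0
23: 010100 → 0, fb=0
24: 101000 → 1, fb=1
25: 010001 → 0, fb=1
26: 100011 → 1, fb=0
27: 000110 → 0, fb=0
28: 001100 → 0, fb=0
29: 011000 → 0, fb=0
30: 110000 → 1, fb=1
31: 100001 → 1, fb=0
32: 000010 → 0, fb=0
33: 000100 → 0, fb=0
34: 001000 → 0, fb=0
35: 010000 → 0, fb=0
36: 100000 → 1, fb=1
37: 000001 → 0, fb=1
38: 000011 → 0, fb=1
39: 000111 → 0, fb=1
40: 001111 → 0, fb=1
41: 011111 → 0, fb=1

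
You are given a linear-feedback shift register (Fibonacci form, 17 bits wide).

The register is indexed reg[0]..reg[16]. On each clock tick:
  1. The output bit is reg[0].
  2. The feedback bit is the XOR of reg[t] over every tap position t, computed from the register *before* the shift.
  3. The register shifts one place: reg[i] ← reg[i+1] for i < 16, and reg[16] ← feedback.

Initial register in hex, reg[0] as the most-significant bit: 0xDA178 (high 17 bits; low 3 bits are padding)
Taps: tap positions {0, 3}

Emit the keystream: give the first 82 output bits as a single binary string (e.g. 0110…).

1101101000010111100001010101010111010111111111011011010000001000000010100010010000

k : reg_k → out_k, fb_k
0: 11011010000101111 → 1, fb=0
1: 10110100001011110 → 1, fb=0
2: 01101000010111100 → 0, fb=0
3: 11010000101111000 → 1, fb=0
4: 10100001011110000 → 1, fb=1
5: 01000010111100001 → 0, fb=0
6: 10000101111000010 → 1, fb=1
7: 00001011110000101 → 0, fb=0
8: 00010111100001010 → 0, fb=1
9: 00101111000010101 → 0, fb=0
10: 01011110000101010 → 0, fb=1
11: 10111100001010101 → 1, fb=0
12: 01111000010101010 → 0, fb=1
13: 11110000101010101 → 1, fb=0
14: 11100001010101010 → 1, fb=1
15: 11000010101010101 → 1, fb=1
16: 10000101010101011 → 1, fb=1
17: 00001010101010111 → 0, fb=0
18: 00010101010101110 → 0, fb=1
19: 00101010101011101 → 0, fb=0
20: 01010101010111010 → 0, fb=1
21: 10101010101110101 → 1, fb=1
22: 01010101011101011 → 0, fb=1
23: 10101010111010111 → 1, fb=1
24: 01010101110101111 → 0, fb=1
25: 10101011101011111 → 1, fb=1
26: 01010111010111111 → 0, fb=1
27: 10101110101111111 → 1, fb=1
28: 01011101011111111 → 0, fb=1
29: 10111010111111111 → 1, fb=0
30: 01110101111111110 → 0, fb=1
31: 11101011111111101 → 1, fb=1
32: 11010111111111011 → 1, fb=0
33: 10101111111110110 → 1, fb=1
34: 01011111111101101 → 0, fb=1
35: 10111111111011011 → 1, fb=0
36: 01111111110110110 → 0, fb=1
37: 11111111101101101 → 1, fb=0
38: 11111111011011010 → 1, fb=0
39: 11111110110110100 → 1, fb=0
40: 11111101101101000 → 1, fb=0
41: 11111011011010000 → 1, fb=0
42: 11110110110100000 → 1, fb=0
43: 11101101101000000 → 1, fb=1
44: 11011011010000001 → 1, fb=0
45: 10110110100000010 → 1, fb=0
46: 01101101000000100 → 0, fb=0
47: 11011010000001000 → 1, fb=0
48: 10110100000010000 → 1, fb=0
49: 01101000000100000 → 0, fb=0
50: 11010000001000000 → 1, fb=0
51: 10100000010000000 → 1, fb=1
52: 01000000100000001 → 0, fb=0
53: 10000001000000010 → 1, fb=1
54: 00000010000000101 → 0, fb=0
55: 00000100000001010 → 0, fb=0
56: 00001000000010100 → 0, fb=0
57: 00010000000101000 → 0, fb=1
58: 00100000001010001 → 0, fb=0
59: 01000000010100010 → 0, fb=0
60: 10000000101000100 → 1, fb=1
61: 00000001010001001 → 0, fb=0
62: 00000010100010010 → 0, fb=0
63: 00000101000100100 → 0, fb=0
64: 00001010001001000 → 0, fb=0
65: 00010100010010000 → 0, fb=1
66: 00101000100100001 → 0, fb=0
67: 01010001001000010 → 0, fb=1
68: 10100010010000101 → 1, fb=1
69: 01000100100001011 → 0, fb=0
70: 10001001000010110 → 1, fb=1
71: 00010010000101101 → 0, fb=1
72: 00100100001011011 → 0, fb=0
73: 01001000010110110 → 0, fb=0
74: 10010000101101100 → 1, fb=0
75: 00100001011011000 → 0, fb=0
76: 01000010110110000 → 0, fb=0
77: 10000101101100000 → 1, fb=1
78: 00001011011000001 → 0, fb=0
79: 00010110110000010 → 0, fb=1
80: 00101101100000101 → 0, fb=0
81: 01011011000001010 → 0, fb=1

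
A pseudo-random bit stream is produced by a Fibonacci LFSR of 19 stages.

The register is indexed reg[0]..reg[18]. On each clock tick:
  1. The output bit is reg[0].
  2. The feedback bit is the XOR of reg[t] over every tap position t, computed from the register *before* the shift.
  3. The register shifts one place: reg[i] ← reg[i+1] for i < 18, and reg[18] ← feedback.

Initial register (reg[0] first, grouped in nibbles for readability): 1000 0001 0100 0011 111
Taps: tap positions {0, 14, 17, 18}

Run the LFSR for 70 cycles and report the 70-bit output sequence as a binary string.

1000000101000011111001000000110110101100100001111011101100001101011111

tick  register→output (feedback)
  0  1000000101000011111→1 (0)
  1  0000001010000111110→0 (0)
  2  0000010100001111100→0 (1)
  3  0000101000011111001→0 (0)
  4  0001010000111110010→0 (0)
  5  0010100001111100100→0 (0)
  6  0101000011111001000→0 (0)
  7  1010000111110010000→1 (0)
  8  0100001111100100000→0 (0)
  9  1000011111001000000→1 (1)
 10  0000111110010000001→0 (1)
 11  0001111100100000011→0 (0)
 12  0011111001000000110→0 (1)
 13  0111110010000001101→0 (1)
 14  1111100100000011011→1 (0)
 15  1111001000000110110→1 (1)
 16  1110010000001101101→1 (0)
 17  1100100000011011010→1 (1)
 18  1001000000110110101→1 (1)
 19  0010000001101101011→0 (0)
 20  0100000011011010110→0 (0)
 21  1000000110110101100→1 (1)
 22  0000001101101011001→0 (0)
 23  0000011011010110010→0 (0)
 24  0000110110101100100→0 (0)
 25  0001101101011001000→0 (0)
 26  0011011010110010000→0 (1)
 27  0110110101100100001→0 (1)
 28  1101101011001000011→1 (1)
 29  1011010110010000111→1 (1)
 30  0110101100100001111→0 (0)
 31  1101011001000011110→1 (1)
 32  1010110010000111101→1 (1)
 33  0101100100001111011→0 (1)
 34  1011001000011110111→1 (0)
 35  0110010000111101110→0 (1)
 36  1100100001111011101→1 (1)
 37  1001000011110111011→1 (0)
 38  0010000111101110110→0 (0)
 39  0100001111011101100→0 (0)
 40  1000011110111011000→1 (0)
 41  0000111101110110000→0 (1)
 42  0001111011101100001→0 (1)
 43  0011110111011000011→0 (0)
 44  0111101110110000110→0 (1)
 45  1111011101100001101→1 (0)
 46  1110111011000011010→1 (1)
 47  1101110110000110101→1 (1)
 48  1011101100001101011→1 (1)
 49  0111011000011010111→0 (1)
 50  1110110000110101111→1 (1)
 51  1101100001101011111→1 (0)
 52  1011000011010111110→1 (1)
 53  0110000110101111101→0 (0)
 54  1100001101011111010→1 (1)
 55  1000011010111110101→1 (1)
 56  0000110101111101011→0 (0)
 57  0001101011111010110→0 (0)
 58  0011010111110101100→0 (0)
 59  0110101111101011000→0 (1)
 60  1101011111010110001→1 (1)
 61  1010111110101100011→1 (1)
 62  0101111101011000111→0 (0)
 63  1011111010110001110→1 (0)
 64  0111110101100011100→0 (1)
 65  1111101011000111001→1 (1)
 66  1111010110001110011→1 (0)
 67  1110101100011100110→1 (0)
 68  1101011000111001100→1 (1)
 69  1010110001110011001→1 (1)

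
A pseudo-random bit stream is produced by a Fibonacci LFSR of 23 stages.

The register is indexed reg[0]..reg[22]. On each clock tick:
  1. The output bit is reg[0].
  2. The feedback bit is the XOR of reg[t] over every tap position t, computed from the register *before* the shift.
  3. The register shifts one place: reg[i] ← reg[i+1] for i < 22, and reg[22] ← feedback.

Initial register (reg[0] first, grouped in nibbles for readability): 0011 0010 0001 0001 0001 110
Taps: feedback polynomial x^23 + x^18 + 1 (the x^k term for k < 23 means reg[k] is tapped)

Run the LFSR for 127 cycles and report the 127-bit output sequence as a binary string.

0011001000010001000111001000000000100011001000000000000001000100011000110001100001001010100100101010010110111000111000100101100

step | reg (before) | out | fb
   0 | 00110010000100010001110 | 0 | 0
   1 | 01100100001000100011100 | 0 | 1
   2 | 11001000010001000111001 | 1 | 0
   3 | 10010000100010001110010 | 1 | 0
   4 | 00100001000100011100100 | 0 | 0
   5 | 01000010001000111001000 | 0 | 0
   6 | 10000100010001110010000 | 1 | 0
   7 | 00001000100011100100000 | 0 | 0
   8 | 00010001000111001000000 | 0 | 0
   9 | 00100010001110010000000 | 0 | 0
  10 | 01000100011100100000000 | 0 | 0
  11 | 10001000111001000000000 | 1 | 1
  12 | 00010001110010000000001 | 0 | 0
  13 | 00100011100100000000010 | 0 | 0
  14 | 01000111001000000000100 | 0 | 0
  15 | 10001110010000000001000 | 1 | 1
  16 | 00011100100000000010001 | 0 | 1
  17 | 00111001000000000100011 | 0 | 0
  18 | 01110010000000001000110 | 0 | 0
  19 | 11100100000000010001100 | 1 | 1
  20 | 11001000000000100011001 | 1 | 0
  21 | 10010000000001000110010 | 1 | 0
  22 | 00100000000010001100100 | 0 | 0
  23 | 01000000000100011001000 | 0 | 0
  24 | 10000000001000110010000 | 1 | 0
  25 | 00000000010001100100000 | 0 | 0
  26 | 00000000100011001000000 | 0 | 0
  27 | 00000001000110010000000 | 0 | 0
  28 | 00000010001100100000000 | 0 | 0
  29 | 00000100011001000000000 | 0 | 0
  30 | 00001000110010000000000 | 0 | 0
  31 | 00010001100100000000000 | 0 | 0
  32 | 00100011001000000000000 | 0 | 0
  33 | 01000110010000000000000 | 0 | 0
  34 | 10001100100000000000000 | 1 | 1
  35 | 00011001000000000000001 | 0 | 0
  36 | 00110010000000000000010 | 0 | 0
  37 | 01100100000000000000100 | 0 | 0
  38 | 11001000000000000001000 | 1 | 1
  39 | 10010000000000000010001 | 1 | 0
  40 | 00100000000000000100010 | 0 | 0
  41 | 01000000000000001000100 | 0 | 0
  42 | 10000000000000010001000 | 1 | 1
  43 | 00000000000000100010001 | 0 | 1
  44 | 00000000000001000100011 | 0 | 0
  45 | 00000000000010001000110 | 0 | 0
  46 | 00000000000100010001100 | 0 | 0
  47 | 00000000001000100011000 | 0 | 1
  48 | 00000000010001000110001 | 0 | 1
  49 | 00000000100010001100011 | 0 | 0
  50 | 00000001000100011000110 | 0 | 0
  51 | 00000010001000110001100 | 0 | 0
  52 | 00000100010001100011000 | 0 | 1
  53 | 00001000100011000110001 | 0 | 1
  54 | 00010001000110001100011 | 0 | 0
  55 | 00100010001100011000110 | 0 | 0
  56 | 01000100011000110001100 | 0 | 0
  57 | 10001000110001100011000 | 1 | 0
  58 | 00010001100011000110000 | 0 | 1
  59 | 00100011000110001100001 | 0 | 0
  60 | 01000110001100011000010 | 0 | 0
  61 | 10001100011000110000100 | 1 | 1
  62 | 00011000110001100001001 | 0 | 0
  63 | 00110001100011000010010 | 0 | 1
  64 | 01100011000110000100101 | 0 | 0
  65 | 11000110001100001001010 | 1 | 1
  66 | 10001100011000010010101 | 1 | 0
  67 | 00011000110000100101010 | 0 | 0
  68 | 00110001100001001010100 | 0 | 1
  69 | 01100011000010010101001 | 0 | 0
  70 | 11000110000100101010010 | 1 | 0
  71 | 10001100001001010100100 | 1 | 1
  72 | 00011000010010101001001 | 0 | 0
  73 | 00110000100101010010010 | 0 | 1
  74 | 01100001001010100100101 | 0 | 0
  75 | 11000010010101001001010 | 1 | 1
  76 | 10000100101010010010101 | 1 | 0
  77 | 00001001010100100101010 | 0 | 0
  78 | 00010010101001001010100 | 0 | 1
  79 | 00100101010010010101001 | 0 | 0
  80 | 01001010100100101010010 | 0 | 1
  81 | 10010101001001010100101 | 1 | 1
  82 | 00101010010010101001011 | 0 | 0
  83 | 01010100100101010010110 | 0 | 1
  84 | 10101001001010100101101 | 1 | 1
  85 | 01010010010101001011011 | 0 | 1
  86 | 10100100101010010110111 | 1 | 0
  87 | 01001001010100101101110 | 0 | 0
  88 | 10010010101001011011100 | 1 | 0
  89 | 00100101010010110111000 | 0 | 1
  90 | 01001010100101101110001 | 0 | 1
  91 | 10010101001011011100011 | 1 | 1
  92 | 00101010010110111000111 | 0 | 0
  93 | 01010100101101110001110 | 0 | 0
  94 | 10101001011011100011100 | 1 | 0
  95 | 01010010110111000111000 | 0 | 1
  96 | 10100101101110001110001 | 1 | 0
  97 | 01001011011100011100010 | 0 | 0
  98 | 10010110111000111000100 | 1 | 1
  99 | 00101101110001110001001 | 0 | 0
 100 | 01011011100011100010010 | 0 | 1
 101 | 10110111000111000100101 | 1 | 1
 102 | 01101110001110001001011 | 0 | 0
 103 | 11011100011100010010110 | 1 | 0
 104 | 10111000111000100101100 | 1 | 1
 105 | 01110001110001001011001 | 0 | 1
 106 | 11100011100010010110011 | 1 | 0
 107 | 11000111000100101100110 | 1 | 1
 108 | 10001110001001011001101 | 1 | 1
 109 | 00011100010010110011011 | 0 | 1
 110 | 00111000100101100110111 | 0 | 1
 111 | 01110001001011001101111 | 0 | 0
 112 | 11100010010110011011110 | 1 | 0
 113 | 11000100101100110111100 | 1 | 0
 114 | 10001001011001101111000 | 1 | 0
 115 | 00010010110011011110000 | 0 | 1
 116 | 00100101100110111100001 | 0 | 0
 117 | 01001011001101111000010 | 0 | 0
 118 | 10010110011011110000100 | 1 | 1
 119 | 00101100110111100001001 | 0 | 0
 120 | 01011001101111000010010 | 0 | 1
 121 | 10110011011110000100101 | 1 | 1
 122 | 01100110111100001001011 | 0 | 0
 123 | 11001101111000010010110 | 1 | 0
 124 | 10011011110000100101100 | 1 | 1
 125 | 00110111100001001011001 | 0 | 1
 126 | 01101111000010010110011 | 0 | 1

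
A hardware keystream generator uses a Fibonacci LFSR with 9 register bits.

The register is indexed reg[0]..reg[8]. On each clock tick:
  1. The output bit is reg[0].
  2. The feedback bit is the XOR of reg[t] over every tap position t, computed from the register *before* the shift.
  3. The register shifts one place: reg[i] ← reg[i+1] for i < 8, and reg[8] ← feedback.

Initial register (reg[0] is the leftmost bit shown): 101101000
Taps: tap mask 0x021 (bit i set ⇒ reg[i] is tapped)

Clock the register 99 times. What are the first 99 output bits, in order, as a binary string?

step | reg (before) | out | fb
   0 | 101101000 | 1 | 0
   1 | 011010000 | 0 | 0
   2 | 110100000 | 1 | 1
   3 | 101000001 | 1 | 1
   4 | 010000011 | 0 | 0
   5 | 100000110 | 1 | 1
   6 | 000001101 | 0 | 1
   7 | 000011011 | 0 | 1
   8 | 000110111 | 0 | 0
   9 | 001101110 | 0 | 1
  10 | 011011101 | 0 | 1
  11 | 110111011 | 1 | 0
  12 | 101110110 | 1 | 1
  13 | 011101101 | 0 | 1
  14 | 111011011 | 1 | 0
  15 | 110110110 | 1 | 1
  16 | 101101101 | 1 | 0
  17 | 011011010 | 0 | 1
  18 | 110110101 | 1 | 1
  19 | 101101011 | 1 | 0
  20 | 011010110 | 0 | 0
  21 | 110101100 | 1 | 0
  22 | 101011000 | 1 | 0
  23 | 010110000 | 0 | 0
  24 | 101100000 | 1 | 1
  25 | 011000001 | 0 | 0
  26 | 110000010 | 1 | 1
  27 | 100000101 | 1 | 1
  28 | 000001011 | 0 | 1
  29 | 000010111 | 0 | 0
  30 | 000101110 | 0 | 1
  31 | 001011101 | 0 | 1
  32 | 010111011 | 0 | 1
  33 | 101110111 | 1 | 1
  34 | 011101111 | 0 | 1
  35 | 111011111 | 1 | 0
  36 | 110111110 | 1 | 0
  37 | 101111100 | 1 | 0
  38 | 011111000 | 0 | 1
  39 | 111110001 | 1 | 1
  40 | 111100011 | 1 | 1
  41 | 111000111 | 1 | 1
  42 | 110001111 | 1 | 0
  43 | 100011110 | 1 | 0
  44 | 000111100 | 0 | 1
  45 | 001111001 | 0 | 1
  46 | 011110011 | 0 | 0
  47 | 111100110 | 1 | 1
  48 | 111001101 | 1 | 0
  49 | 110011010 | 1 | 0
  50 | 100110100 | 1 | 1
  51 | 001101001 | 0 | 1
  52 | 011010011 | 0 | 0
  53 | 110100110 | 1 | 1
  54 | 101001101 | 1 | 0
  55 | 010011010 | 0 | 1
  56 | 100110101 | 1 | 1
  57 | 001101011 | 0 | 1
  58 | 011010111 | 0 | 0
  59 | 110101110 | 1 | 0
  60 | 101011100 | 1 | 0
  61 | 010111000 | 0 | 1
  62 | 101110001 | 1 | 1
  63 | 011100011 | 0 | 0
  64 | 111000110 | 1 | 1
  65 | 110001101 | 1 | 0
  66 | 100011010 | 1 | 0
  67 | 000110100 | 0 | 0
  68 | 001101000 | 0 | 1
  69 | 011010001 | 0 | 0
  70 | 110100010 | 1 | 1
  71 | 101000101 | 1 | 1
  72 | 010001011 | 0 | 1
  73 | 100010111 | 1 | 1
  74 | 000101111 | 0 | 1
  75 | 001011111 | 0 | 1
  76 | 010111111 | 0 | 1
  77 | 101111111 | 1 | 0
  78 | 011111110 | 0 | 1
  79 | 111111101 | 1 | 0
  80 | 111111010 | 1 | 0
  81 | 111110100 | 1 | 1
  82 | 111101001 | 1 | 0
  83 | 111010010 | 1 | 1
  84 | 110100101 | 1 | 1
  85 | 101001011 | 1 | 0
  86 | 010010110 | 0 | 0
  87 | 100101100 | 1 | 0
  88 | 001011000 | 0 | 1
  89 | 010110001 | 0 | 0
  90 | 101100010 | 1 | 1
  91 | 011000101 | 0 | 0
  92 | 110001010 | 1 | 0
  93 | 100010100 | 1 | 1
  94 | 000101001 | 0 | 1
  95 | 001010011 | 0 | 0
  96 | 010100110 | 0 | 0
  97 | 101001100 | 1 | 0
  98 | 010011000 | 0 | 1

101101000001101110110110101100000101110111110001111001101001101011100011010001011111110100101100010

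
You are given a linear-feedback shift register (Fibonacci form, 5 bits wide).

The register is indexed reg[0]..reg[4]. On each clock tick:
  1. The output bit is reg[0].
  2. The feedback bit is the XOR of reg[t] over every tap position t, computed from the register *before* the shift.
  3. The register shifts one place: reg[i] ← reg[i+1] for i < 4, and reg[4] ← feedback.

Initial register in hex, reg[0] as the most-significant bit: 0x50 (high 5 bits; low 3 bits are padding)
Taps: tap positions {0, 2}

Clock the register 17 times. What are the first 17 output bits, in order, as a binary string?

01010000100101100

step | reg (before) | out | fb
   0 | 01010 | 0 | 0
   1 | 10100 | 1 | 0
   2 | 01000 | 0 | 0
   3 | 10000 | 1 | 1
   4 | 00001 | 0 | 0
   5 | 00010 | 0 | 0
   6 | 00100 | 0 | 1
   7 | 01001 | 0 | 0
   8 | 10010 | 1 | 1
   9 | 00101 | 0 | 1
  10 | 01011 | 0 | 0
  11 | 10110 | 1 | 0
  12 | 01100 | 0 | 1
  13 | 11001 | 1 | 1
  14 | 10011 | 1 | 1
  15 | 00111 | 0 | 1
  16 | 01111 | 0 | 1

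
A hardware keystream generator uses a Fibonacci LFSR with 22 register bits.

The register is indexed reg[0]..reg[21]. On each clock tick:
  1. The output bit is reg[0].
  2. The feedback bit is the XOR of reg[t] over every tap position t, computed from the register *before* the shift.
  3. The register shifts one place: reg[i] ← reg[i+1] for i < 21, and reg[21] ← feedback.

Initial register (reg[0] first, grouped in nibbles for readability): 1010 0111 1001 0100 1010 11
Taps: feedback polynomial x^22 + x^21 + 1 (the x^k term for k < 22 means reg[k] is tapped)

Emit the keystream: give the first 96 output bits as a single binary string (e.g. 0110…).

tick  register→output (feedback)
  0  1010011110010100101011→1 (0)
  1  0100111100101001010110→0 (0)
  2  1001111001010010101100→1 (1)
  3  0011110010100101011001→0 (1)
  4  0111100101001010110011→0 (1)
  5  1111001010010101100111→1 (0)
  6  1110010100101011001110→1 (1)
  7  1100101001010110011101→1 (0)
  8  1001010010101100111010→1 (1)
  9  0010100101011001110101→0 (1)
 10  0101001010110011101011→0 (1)
 11  1010010101100111010111→1 (0)
 12  0100101011001110101110→0 (0)
 13  1001010110011101011100→1 (1)
 14  0010101100111010111001→0 (1)
 15  0101011001110101110011→0 (1)
 16  1010110011101011100111→1 (0)
 17  0101100111010111001110→0 (0)
 18  1011001110101110011100→1 (1)
 19  0110011101011100111001→0 (1)
 20  1100111010111001110011→1 (0)
 21  1001110101110011100110→1 (1)
 22  0011101011100111001101→0 (1)
 23  0111010111001110011011→0 (1)
 24  1110101110011100110111→1 (0)
 25  1101011100111001101110→1 (1)
 26  1010111001110011011101→1 (0)
 27  0101110011100110111010→0 (0)
 28  1011100111001101110100→1 (1)
 29  0111001110011011101001→0 (1)
 30  1110011100110111010011→1 (0)
 31  1100111001101110100110→1 (1)
 32  1001110011011101001101→1 (0)
 33  0011100110111010011010→0 (0)
 34  0111001101110100110100→0 (0)
 35  1110011011101001101000→1 (1)
 36  1100110111010011010001→1 (0)
 37  1001101110100110100010→1 (1)
 38  0011011101001101000101→0 (1)
 39  0110111010011010001011→0 (1)
 40  1101110100110100010111→1 (0)
 41  1011101001101000101110→1 (1)
 42  0111010011010001011101→0 (1)
 43  1110100110100010111011→1 (0)
 44  1101001101000101110110→1 (1)
 45  1010011010001011101101→1 (0)
 46  0100110100010111011010→0 (0)
 47  1001101000101110110100→1 (1)
 48  0011010001011101101001→0 (1)
 49  0110100010111011010011→0 (1)
 50  1101000101110110100111→1 (0)
 51  1010001011101101001110→1 (1)
 52  0100010111011010011101→0 (1)
 53  1000101110110100111011→1 (0)
 54  0001011101101001110110→0 (0)
 55  0010111011010011101100→0 (0)
 56  0101110110100111011000→0 (0)
 57  1011101101001110110000→1 (1)
 58  0111011010011101100001→0 (1)
 59  1110110100111011000011→1 (0)
 60  1101101001110110000110→1 (1)
 61  1011010011101100001101→1 (0)
 62  0110100111011000011010→0 (0)
 63  1101001110110000110100→1 (1)
 64  1010011101100001101001→1 (0)
 65  0100111011000011010010→0 (0)
 66  1001110110000110100100→1 (1)
 67  0011101100001101001001→0 (1)
 68  0111011000011010010011→0 (1)
 69  1110110000110100100111→1 (0)
 70  1101100001101001001110→1 (1)
 71  1011000011010010011101→1 (0)
 72  0110000110100100111010→0 (0)
 73  1100001101001001110100→1 (1)
 74  1000011010010011101001→1 (0)
 75  0000110100100111010010→0 (0)
 76  0001101001001110100100→0 (0)
 77  0011010010011101001000→0 (0)
 78  0110100100111010010000→0 (0)
 79  1101001001110100100000→1 (1)
 80  1010010011101001000001→1 (0)
 81  0100100111010010000010→0 (0)
 82  1001001110100100000100→1 (1)
 83  0010011101001000001001→0 (1)
 84  0100111010010000010011→0 (1)
 85  1001110100100000100111→1 (0)
 86  0011101001000001001110→0 (0)
 87  0111010010000010011100→0 (0)
 88  1110100100000100111000→1 (1)
 89  1101001000001001110001→1 (0)
 90  1010010000010011100010→1 (1)
 91  0100100000100111000101→0 (1)
 92  1001000001001110001011→1 (0)
 93  0010000010011100010110→0 (0)
 94  0100000100111000101100→0 (0)
 95  1000001001110001011000→1 (1)

101001111001010010101100111010111001110011011101001101000101110110100111011000011010010011101001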